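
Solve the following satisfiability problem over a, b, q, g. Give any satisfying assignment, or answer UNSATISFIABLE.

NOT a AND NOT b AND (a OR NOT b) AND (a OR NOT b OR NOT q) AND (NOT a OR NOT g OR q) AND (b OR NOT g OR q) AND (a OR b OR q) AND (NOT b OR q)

a: False, b: False, q: True, g: True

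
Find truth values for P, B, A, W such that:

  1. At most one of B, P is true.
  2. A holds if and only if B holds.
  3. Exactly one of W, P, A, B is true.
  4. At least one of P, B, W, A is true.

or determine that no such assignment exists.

P: True; B: False; A: False; W: False

  (1) {B, P}: 1 true — at most one ✓
  (2) A=F, B=F — same ✓
  (3) {W, P, A, B}: 1 true — exactly one ✓
  (4) {P, B, W, A}: 1 true — at least one ✓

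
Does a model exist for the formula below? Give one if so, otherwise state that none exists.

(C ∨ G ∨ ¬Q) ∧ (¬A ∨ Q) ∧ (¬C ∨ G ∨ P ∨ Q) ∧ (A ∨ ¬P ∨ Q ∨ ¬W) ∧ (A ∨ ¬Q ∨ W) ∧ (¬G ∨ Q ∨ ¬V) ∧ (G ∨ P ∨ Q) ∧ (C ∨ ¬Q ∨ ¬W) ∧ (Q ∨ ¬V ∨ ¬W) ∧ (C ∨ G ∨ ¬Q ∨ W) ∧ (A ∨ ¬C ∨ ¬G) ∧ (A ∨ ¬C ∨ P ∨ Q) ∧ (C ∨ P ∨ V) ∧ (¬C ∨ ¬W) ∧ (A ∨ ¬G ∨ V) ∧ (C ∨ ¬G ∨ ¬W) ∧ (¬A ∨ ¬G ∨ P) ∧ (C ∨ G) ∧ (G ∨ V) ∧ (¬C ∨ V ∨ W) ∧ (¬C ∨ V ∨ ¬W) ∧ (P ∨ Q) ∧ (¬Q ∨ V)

Set V = True.
Set C = True.
  then (¬C ∨ ¬W) forces W = False.
Set G = True.
  then (¬G ∨ Q ∨ ¬V) forces Q = True.
  then (A ∨ ¬C ∨ ¬G) forces A = True.
  then (¬A ∨ ¬G ∨ P) forces P = True.
All clauses satisfied.

V = True, C = True, G = True, W = False, A = True, P = True, Q = True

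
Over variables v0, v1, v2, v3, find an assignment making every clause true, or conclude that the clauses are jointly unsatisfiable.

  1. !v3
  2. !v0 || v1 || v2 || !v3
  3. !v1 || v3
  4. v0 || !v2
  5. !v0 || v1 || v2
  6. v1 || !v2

v0: False, v1: False, v2: False, v3: False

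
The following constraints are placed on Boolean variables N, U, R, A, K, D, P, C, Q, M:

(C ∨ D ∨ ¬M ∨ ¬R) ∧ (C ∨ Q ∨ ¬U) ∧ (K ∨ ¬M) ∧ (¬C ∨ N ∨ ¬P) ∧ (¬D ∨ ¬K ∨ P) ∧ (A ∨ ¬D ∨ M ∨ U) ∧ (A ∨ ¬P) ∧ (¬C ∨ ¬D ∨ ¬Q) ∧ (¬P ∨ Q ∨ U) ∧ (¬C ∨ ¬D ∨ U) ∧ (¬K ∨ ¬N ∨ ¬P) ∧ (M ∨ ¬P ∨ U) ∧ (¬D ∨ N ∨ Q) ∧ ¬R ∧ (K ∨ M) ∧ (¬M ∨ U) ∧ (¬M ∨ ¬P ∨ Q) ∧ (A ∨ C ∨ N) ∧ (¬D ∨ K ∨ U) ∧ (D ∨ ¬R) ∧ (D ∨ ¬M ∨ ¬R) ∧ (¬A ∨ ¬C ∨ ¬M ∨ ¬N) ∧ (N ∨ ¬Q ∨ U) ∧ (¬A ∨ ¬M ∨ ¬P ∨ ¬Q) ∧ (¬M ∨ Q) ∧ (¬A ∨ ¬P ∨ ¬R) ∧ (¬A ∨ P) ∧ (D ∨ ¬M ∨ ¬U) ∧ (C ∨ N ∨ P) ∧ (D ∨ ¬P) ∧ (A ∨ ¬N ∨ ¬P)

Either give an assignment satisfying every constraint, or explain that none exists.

N = True, U = False, R = False, A = False, K = True, D = False, P = False, C = False, Q = False, M = False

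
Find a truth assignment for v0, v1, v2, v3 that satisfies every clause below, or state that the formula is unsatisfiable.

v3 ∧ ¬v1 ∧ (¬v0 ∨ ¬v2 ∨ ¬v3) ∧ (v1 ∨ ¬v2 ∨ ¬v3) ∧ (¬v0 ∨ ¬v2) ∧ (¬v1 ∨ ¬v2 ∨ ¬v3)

v0 = True, v1 = False, v2 = False, v3 = True

Unit clause (v3) forces v3 = True.
Unit clause (¬v1) forces v1 = False.
In (v1 ∨ ¬v2 ∨ ¬v3) only ¬v2 is left, so v2 = False.
Set v0 = True.
Check each clause:
  (v3): v3 holds.
  (¬v1): ¬v1 holds.
  (¬v0 ∨ ¬v2 ∨ ¬v3): ¬v2 holds.
  (v1 ∨ ¬v2 ∨ ¬v3): ¬v2 holds.
  (¬v0 ∨ ¬v2): ¬v2 holds.
  (¬v1 ∨ ¬v2 ∨ ¬v3): ¬v1 holds.
All clauses satisfied.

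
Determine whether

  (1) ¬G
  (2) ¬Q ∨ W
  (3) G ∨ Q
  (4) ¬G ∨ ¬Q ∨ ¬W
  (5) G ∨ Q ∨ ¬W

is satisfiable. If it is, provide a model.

Unit clause (¬G) forces G = False.
In (G ∨ Q) only Q is left, so Q = True.
In (¬Q ∨ W) only W is left, so W = True.
Check each clause:
  (¬G): ¬G holds.
  (¬Q ∨ W): W holds.
  (G ∨ Q): Q holds.
  (¬G ∨ ¬Q ∨ ¬W): ¬G holds.
  (G ∨ Q ∨ ¬W): Q holds.
All clauses satisfied.

Q: True, G: False, W: True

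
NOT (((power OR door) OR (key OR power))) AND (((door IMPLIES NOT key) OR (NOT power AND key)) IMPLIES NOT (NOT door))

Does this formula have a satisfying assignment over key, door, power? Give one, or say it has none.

Case door = True: the conjunct NOT (((power OR door) OR (key OR power))) becomes NOT ((True OR (key OR power))) = False.
Case door = False: the conjunct ((door IMPLIES NOT key) OR (NOT power AND key)) IMPLIES NOT (NOT door) becomes (True OR (NOT power AND key)) IMPLIES NOT True = False.
Both cases fail — unsatisfiable.

Unsatisfiable — no assignment works.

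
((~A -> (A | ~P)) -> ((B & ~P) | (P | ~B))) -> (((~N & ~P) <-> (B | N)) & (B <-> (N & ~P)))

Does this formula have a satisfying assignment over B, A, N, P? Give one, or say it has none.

B = False, A = True, N = False, P = True

  ((~A -> (A | ~P)) -> ((B & ~P) | (P | ~B))) -> (((~N & ~P) <-> (B | N)) & (B <-> (N & ~P))) = True
    (~A -> (A | ~P)) -> ((B & ~P) | (P | ~B)) = True
      ~A -> (A | ~P) = True
        ~A = False
        A | ~P = True
          ~P = False
      (B & ~P) | (P | ~B) = True
        B & ~P = False
          ~P = False
        P | ~B = True
          ~B = True
    ((~N & ~P) <-> (B | N)) & (B <-> (N & ~P)) = True
      (~N & ~P) <-> (B | N) = True
        ~N & ~P = False
          ~N = True
          ~P = False
        B | N = False
      B <-> (N & ~P) = True
        N & ~P = False
          ~P = False
The formula evaluates to True.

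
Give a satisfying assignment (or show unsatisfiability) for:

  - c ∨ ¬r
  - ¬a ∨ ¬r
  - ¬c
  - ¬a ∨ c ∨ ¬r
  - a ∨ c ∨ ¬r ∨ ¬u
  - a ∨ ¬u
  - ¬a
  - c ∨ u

No satisfying assignment exists.

Case a = True:
  Clause (¬a) is falsified — contradiction.
Case a = False:
  (¬c) forces c = False.
  (c ∨ ¬r) forces r = False.
  (a ∨ ¬u) forces u = False.
  Clause (c ∨ u) is falsified — contradiction.
Both cases fail, so the formula is unsatisfiable.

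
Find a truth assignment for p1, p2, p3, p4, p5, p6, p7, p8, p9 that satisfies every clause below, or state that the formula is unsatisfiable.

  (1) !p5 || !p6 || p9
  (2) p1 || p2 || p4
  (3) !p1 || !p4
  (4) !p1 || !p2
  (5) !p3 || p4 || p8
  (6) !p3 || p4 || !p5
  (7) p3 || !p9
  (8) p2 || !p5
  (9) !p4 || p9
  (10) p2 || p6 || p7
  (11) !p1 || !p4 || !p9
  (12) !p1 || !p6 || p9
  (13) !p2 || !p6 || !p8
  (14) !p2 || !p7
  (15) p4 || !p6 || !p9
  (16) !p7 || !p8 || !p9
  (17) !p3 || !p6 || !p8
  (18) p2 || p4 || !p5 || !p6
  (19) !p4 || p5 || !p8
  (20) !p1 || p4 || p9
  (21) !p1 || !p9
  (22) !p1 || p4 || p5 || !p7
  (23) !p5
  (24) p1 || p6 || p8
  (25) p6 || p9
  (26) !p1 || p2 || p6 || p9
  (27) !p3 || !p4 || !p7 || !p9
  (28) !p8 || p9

Unit clause (!p5) forces p5 = False.
Set p1 = False.
Set p2 = False.
  then (p1 || p2 || p4) forces p4 = True.
  then (!p4 || p9) forces p9 = True.
  then (!p4 || p5 || !p8) forces p8 = False.
  then (p1 || p6 || p8) forces p6 = True.
  then (p3 || !p9) forces p3 = True.
  then (!p3 || !p4 || !p7 || !p9) forces p7 = False.
All clauses satisfied.

p1 = False, p2 = False, p3 = True, p4 = True, p5 = False, p6 = True, p7 = False, p8 = False, p9 = True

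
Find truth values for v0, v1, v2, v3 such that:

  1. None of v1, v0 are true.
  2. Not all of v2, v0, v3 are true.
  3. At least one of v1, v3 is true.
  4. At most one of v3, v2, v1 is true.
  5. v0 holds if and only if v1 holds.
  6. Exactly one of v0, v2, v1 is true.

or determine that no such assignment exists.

Unsatisfiable — no assignment works.

Case v0 = True:
  Constraint (1) is violated (v0=T) — contradiction.
Case v0 = False:
  (1) forces v1 = False.
  (3) with v1=F forces v3 = True.
  (4) with v3=T forces v2 = False.
  Constraint (6) is violated (v0=F, v2=F, v1=F) — contradiction.
Both cases fail — unsatisfiable.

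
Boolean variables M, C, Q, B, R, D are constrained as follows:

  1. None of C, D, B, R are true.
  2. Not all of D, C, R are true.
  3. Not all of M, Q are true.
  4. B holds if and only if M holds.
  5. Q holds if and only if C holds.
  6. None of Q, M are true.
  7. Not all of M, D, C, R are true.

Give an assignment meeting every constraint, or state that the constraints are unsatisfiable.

M = False, C = False, Q = False, B = False, R = False, D = False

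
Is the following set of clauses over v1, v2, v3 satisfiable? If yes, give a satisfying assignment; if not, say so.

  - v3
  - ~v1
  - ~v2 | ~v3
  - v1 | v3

Unit clause (v3) forces v3 = True.
Unit clause (~v1) forces v1 = False.
In (~v2 | ~v3) only ~v2 is left, so v2 = False.
All clauses satisfied.

v1: False, v2: False, v3: True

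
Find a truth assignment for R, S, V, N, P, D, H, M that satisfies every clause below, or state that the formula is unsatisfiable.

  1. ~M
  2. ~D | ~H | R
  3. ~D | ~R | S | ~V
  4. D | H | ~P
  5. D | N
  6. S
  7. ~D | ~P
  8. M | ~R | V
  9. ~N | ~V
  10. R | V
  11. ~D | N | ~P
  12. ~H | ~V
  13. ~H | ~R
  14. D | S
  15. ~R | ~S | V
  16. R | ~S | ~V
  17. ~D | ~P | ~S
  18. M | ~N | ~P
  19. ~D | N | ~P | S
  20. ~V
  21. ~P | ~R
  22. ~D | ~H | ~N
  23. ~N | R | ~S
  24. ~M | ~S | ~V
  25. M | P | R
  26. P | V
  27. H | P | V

Case S = True:
  (~M) forces M = False.
  (~V) forces V = False.
  (M | ~R | V) forces R = False.
  Clause (R | V) is falsified — contradiction.
Case S = False:
  Clause (S) is falsified — contradiction.
Both cases fail, so the formula is unsatisfiable.

Unsatisfiable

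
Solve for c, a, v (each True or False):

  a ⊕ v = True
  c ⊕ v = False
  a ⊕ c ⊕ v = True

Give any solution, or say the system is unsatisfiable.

c = False; a = True; v = False

a ⊕ v = T ⊕ F = True ✓
c ⊕ v = F ⊕ F = False ✓
a ⊕ c ⊕ v = T ⊕ F ⊕ F = True ✓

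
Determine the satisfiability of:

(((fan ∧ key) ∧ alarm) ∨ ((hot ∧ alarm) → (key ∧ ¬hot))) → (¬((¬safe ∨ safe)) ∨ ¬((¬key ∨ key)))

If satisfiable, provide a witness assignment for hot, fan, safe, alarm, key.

hot = True, fan = False, safe = True, alarm = True, key = False

  (((fan ∧ key) ∧ alarm) ∨ ((hot ∧ alarm) → (key ∧ ¬hot))) → (¬((¬safe ∨ safe)) ∨ ¬((¬key ∨ key))) = True
    ((fan ∧ key) ∧ alarm) ∨ ((hot ∧ alarm) → (key ∧ ¬hot)) = False
      (fan ∧ key) ∧ alarm = False
        fan ∧ key = False
      (hot ∧ alarm) → (key ∧ ¬hot) = False
        hot ∧ alarm = True
        key ∧ ¬hot = False
          ¬hot = False
    ¬((¬safe ∨ safe)) ∨ ¬((¬key ∨ key)) = False
      ¬((¬safe ∨ safe)) = False
        ¬safe ∨ safe = True
          ¬safe = False
      ¬((¬key ∨ key)) = False
        ¬key ∨ key = True
          ¬key = True
The formula evaluates to True.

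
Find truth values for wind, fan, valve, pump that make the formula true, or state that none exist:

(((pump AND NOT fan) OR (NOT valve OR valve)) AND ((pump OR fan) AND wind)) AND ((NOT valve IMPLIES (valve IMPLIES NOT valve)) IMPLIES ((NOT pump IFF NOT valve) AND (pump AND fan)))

wind=T, fan=T, valve=T, pump=T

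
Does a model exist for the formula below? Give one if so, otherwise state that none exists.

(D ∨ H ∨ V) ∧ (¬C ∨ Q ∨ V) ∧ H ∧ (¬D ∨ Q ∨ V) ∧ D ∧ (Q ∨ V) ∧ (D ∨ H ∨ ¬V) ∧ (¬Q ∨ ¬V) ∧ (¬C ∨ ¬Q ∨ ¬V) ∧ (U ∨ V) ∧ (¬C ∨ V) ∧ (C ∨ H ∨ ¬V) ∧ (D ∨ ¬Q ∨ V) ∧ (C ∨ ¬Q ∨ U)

D: True, U: True, C: False, V: False, Q: True, H: True

Unit clause (H) forces H = True.
Unit clause (D) forces D = True.
Set U = True.
Set C = False.
Set V = False.
  then (¬D ∨ Q ∨ V) forces Q = True.
All clauses satisfied.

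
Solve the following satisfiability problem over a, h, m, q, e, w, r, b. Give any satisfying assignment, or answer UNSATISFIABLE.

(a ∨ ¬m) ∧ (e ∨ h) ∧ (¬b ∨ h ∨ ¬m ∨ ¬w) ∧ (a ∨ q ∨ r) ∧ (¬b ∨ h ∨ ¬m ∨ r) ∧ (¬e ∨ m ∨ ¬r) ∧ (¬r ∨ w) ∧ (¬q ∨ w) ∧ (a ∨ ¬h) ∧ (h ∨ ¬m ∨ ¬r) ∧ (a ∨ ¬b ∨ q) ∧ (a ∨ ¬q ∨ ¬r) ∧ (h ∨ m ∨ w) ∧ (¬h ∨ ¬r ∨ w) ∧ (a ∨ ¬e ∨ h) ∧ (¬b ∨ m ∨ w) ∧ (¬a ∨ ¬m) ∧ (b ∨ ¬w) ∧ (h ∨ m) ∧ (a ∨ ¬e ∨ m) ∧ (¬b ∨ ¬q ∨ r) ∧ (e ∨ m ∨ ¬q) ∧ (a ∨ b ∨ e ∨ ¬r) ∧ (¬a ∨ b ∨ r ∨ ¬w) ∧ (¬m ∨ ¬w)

a: True; h: True; m: False; q: False; e: True; w: False; r: False; b: False

Try a = False:
  (a ∨ ¬m) forces m = False.
  (a ∨ ¬h) forces h = False.
  clause (h ∨ m) is falsified — backtrack.
So a = True.
  then (¬a ∨ ¬m) forces m = False.
  then (h ∨ m) forces h = True.
Try q = True:
  (¬q ∨ w) forces w = True.
  (b ∨ ¬w) forces b = True.
  (¬b ∨ ¬q ∨ r) forces r = True.
  (¬e ∨ m ∨ ¬r) forces e = False.
  clause (e ∨ m ∨ ¬q) is falsified — backtrack.
So q = False.
Set e = True.
  then (¬e ∨ m ∨ ¬r) forces r = False.
Set w = False.
  then (¬b ∨ m ∨ w) forces b = False.
All clauses satisfied.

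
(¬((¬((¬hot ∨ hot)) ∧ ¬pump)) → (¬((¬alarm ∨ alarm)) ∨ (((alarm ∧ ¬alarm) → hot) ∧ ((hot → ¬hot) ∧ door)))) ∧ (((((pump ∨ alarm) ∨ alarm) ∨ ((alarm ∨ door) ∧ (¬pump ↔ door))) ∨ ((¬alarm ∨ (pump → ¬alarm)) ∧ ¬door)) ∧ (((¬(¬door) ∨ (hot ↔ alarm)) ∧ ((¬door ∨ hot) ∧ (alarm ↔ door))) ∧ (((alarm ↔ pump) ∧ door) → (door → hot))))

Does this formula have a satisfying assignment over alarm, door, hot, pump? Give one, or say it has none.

Case door = True: the formula simplifies to (¬((¬((¬hot ∨ hot)) ∧ ¬pump)) → (¬((¬alarm ∨ alarm)) ∨ (((alarm ∧ ¬alarm) → hot) ∧ (hot → ¬hot)))) ∧ ((((pump ∨ alarm) ∨ alarm) ∨ ¬pump) ∧ ((hot ∧ alarm) ∧ ((alarm ↔ pump) → hot))).
  hot = True: simplifies to ¬((¬alarm ∨ alarm)) ∧ ((((pump ∨ alarm) ∨ alarm) ∨ ¬pump) ∧ alarm).
    alarm = True: the conjunct ¬((¬alarm ∨ alarm)) becomes ¬((False ∨ True)) = False.
    alarm = False: the conjunct ¬((¬alarm ∨ alarm)) becomes ¬((True ∨ False)) = False.
  hot = False: the conjunct hot is False.
Case door = False: the formula simplifies to (¬((¬((¬hot ∨ hot)) ∧ ¬pump)) → ¬((¬alarm ∨ alarm))) ∧ (((((pump ∨ alarm) ∨ alarm) ∨ (alarm ∧ pump)) ∨ (¬alarm ∨ (pump → ¬alarm))) ∧ ((hot ↔ alarm) ∧ ¬alarm)).
  alarm = True: the conjunct ¬alarm is False.
  alarm = False: simplifies to (¬((¬hot ∨ hot)) ∧ ¬pump) ∧ ¬hot.
    hot = True: the conjunct ¬((¬hot ∨ hot)) becomes ¬((False ∨ True)) = False.
    hot = False: the conjunct ¬((¬hot ∨ hot)) becomes ¬((True ∨ False)) = False.
Both cases fail — unsatisfiable.

No satisfying assignment exists.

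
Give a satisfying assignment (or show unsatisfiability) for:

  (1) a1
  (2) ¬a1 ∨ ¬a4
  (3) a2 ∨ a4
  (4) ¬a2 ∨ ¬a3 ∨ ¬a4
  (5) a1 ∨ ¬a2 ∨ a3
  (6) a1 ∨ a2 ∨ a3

Unit clause (a1) forces a1 = True.
In (¬a1 ∨ ¬a4) only ¬a4 is left, so a4 = False.
In (a2 ∨ a4) only a2 is left, so a2 = True.
Set a3 = True.
Check each clause:
  (a1): a1 holds.
  (¬a1 ∨ ¬a4): ¬a4 holds.
  (a2 ∨ a4): a2 holds.
  (¬a2 ∨ ¬a3 ∨ ¬a4): ¬a4 holds.
  (a1 ∨ ¬a2 ∨ a3): a1 holds.
  (a1 ∨ a2 ∨ a3): a1 holds.
All clauses satisfied.

a1=T, a2=T, a3=T, a4=F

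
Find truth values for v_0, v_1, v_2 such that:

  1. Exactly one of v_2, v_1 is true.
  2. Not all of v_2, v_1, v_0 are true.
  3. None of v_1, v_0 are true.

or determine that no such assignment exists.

v_0: False; v_1: False; v_2: True

  (1) {v_2, v_1}: 1 true — exactly one ✓
  (2) {v_2, v_1, v_0}: 1/3 true — not all ✓
  (3) {v_1, v_0}: 0 true — none ✓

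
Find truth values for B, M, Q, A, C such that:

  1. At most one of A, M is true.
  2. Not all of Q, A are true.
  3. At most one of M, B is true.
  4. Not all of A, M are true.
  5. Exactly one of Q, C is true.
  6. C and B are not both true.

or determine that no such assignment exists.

B = False, M = False, Q = False, A = False, C = True

  (1) {A, M}: 0 true — at most one ✓
  (2) {Q, A}: 0/2 true — not all ✓
  (3) {M, B}: 0 true — at most one ✓
  (4) {A, M}: 0/2 true — not all ✓
  (5) {Q, C}: 1 true — exactly one ✓
  (6) C=T, B=F — not both ✓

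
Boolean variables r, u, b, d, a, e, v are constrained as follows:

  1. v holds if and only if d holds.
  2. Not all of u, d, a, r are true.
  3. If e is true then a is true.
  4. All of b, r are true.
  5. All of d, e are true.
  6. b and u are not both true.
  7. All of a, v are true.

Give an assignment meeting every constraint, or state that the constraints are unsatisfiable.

r: True; u: False; b: True; d: True; a: True; e: True; v: True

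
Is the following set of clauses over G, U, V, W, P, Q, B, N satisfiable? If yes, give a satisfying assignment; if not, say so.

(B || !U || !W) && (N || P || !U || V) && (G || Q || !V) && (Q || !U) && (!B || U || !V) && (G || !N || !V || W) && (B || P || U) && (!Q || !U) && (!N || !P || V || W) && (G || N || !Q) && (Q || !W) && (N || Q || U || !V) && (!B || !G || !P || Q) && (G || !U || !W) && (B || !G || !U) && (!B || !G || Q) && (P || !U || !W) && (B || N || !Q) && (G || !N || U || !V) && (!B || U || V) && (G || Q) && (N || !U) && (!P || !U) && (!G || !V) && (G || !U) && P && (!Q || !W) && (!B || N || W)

G = True, U = False, V = False, W = False, P = True, Q = False, B = False, N = False

Unit clause (P) forces P = True.
In (!P || !U) only !U is left, so U = False.
Try G = False:
  (G || Q) forces Q = True.
  (G || N || !Q) forces N = True.
  (G || !N || U || !V) forces V = False.
  (!N || !P || V || W) forces W = True.
  clause (!Q || !W) is falsified — backtrack.
So G = True.
  then (!G || !V) forces V = False.
  then (!B || U || V) forces B = False.
Try W = True:
  (Q || !W) forces Q = True.
  clause (!Q || !W) is falsified — backtrack.
So W = False.
  then (!N || !P || V || W) forces N = False.
  then (B || N || !Q) forces Q = False.
All clauses satisfied.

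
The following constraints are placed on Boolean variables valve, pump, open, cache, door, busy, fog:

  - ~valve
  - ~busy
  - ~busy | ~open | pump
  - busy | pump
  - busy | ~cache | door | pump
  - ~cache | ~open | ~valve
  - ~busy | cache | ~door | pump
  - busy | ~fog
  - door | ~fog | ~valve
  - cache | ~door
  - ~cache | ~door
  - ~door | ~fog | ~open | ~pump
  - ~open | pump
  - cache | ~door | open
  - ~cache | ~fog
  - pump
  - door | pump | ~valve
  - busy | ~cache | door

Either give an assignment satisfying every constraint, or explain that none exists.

Unit clause (~valve) forces valve = False.
Unit clause (~busy) forces busy = False.
In (busy | pump) only pump is left, so pump = True.
In (busy | ~fog) only ~fog is left, so fog = False.
Set open = True.
Try cache = True:
  (~cache | ~door) forces door = False.
  clause (busy | ~cache | door) is falsified — backtrack.
So cache = False.
  then (cache | ~door) forces door = False.
All clauses satisfied.

valve: False; pump: True; open: True; cache: False; door: False; busy: False; fog: False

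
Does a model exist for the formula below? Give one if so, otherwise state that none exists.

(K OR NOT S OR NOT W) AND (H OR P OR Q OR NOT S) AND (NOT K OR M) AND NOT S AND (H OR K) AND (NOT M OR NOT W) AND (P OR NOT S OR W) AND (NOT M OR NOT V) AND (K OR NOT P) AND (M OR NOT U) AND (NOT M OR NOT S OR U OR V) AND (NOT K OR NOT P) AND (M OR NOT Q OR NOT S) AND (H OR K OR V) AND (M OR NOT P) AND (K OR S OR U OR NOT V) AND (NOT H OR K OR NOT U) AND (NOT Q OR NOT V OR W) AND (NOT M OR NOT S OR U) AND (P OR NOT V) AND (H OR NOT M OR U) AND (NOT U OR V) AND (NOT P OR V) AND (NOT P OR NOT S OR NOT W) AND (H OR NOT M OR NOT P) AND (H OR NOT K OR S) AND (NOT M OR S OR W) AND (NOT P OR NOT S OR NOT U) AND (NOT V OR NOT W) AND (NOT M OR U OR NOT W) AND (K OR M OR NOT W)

Unit clause (NOT S) forces S = False.
Set H = True.
Try P = True:
  (K OR NOT P) forces K = True.
  clause (NOT K OR NOT P) is falsified — backtrack.
So P = False.
  then (P OR NOT V) forces V = False.
  then (NOT U OR V) forces U = False.
Try K = True:
  (NOT K OR M) forces M = True.
  (NOT M OR NOT W) forces W = False.
  clause (NOT M OR S OR W) is falsified — backtrack.
So K = False.
Try M = True:
  (NOT M OR NOT W) forces W = False.
  clause (NOT M OR S OR W) is falsified — backtrack.
So M = False.
  then (K OR M OR NOT W) forces W = False.
Set Q = False.
All clauses satisfied.

H = True; P = False; K = False; U = False; M = False; W = False; Q = False; S = False; V = False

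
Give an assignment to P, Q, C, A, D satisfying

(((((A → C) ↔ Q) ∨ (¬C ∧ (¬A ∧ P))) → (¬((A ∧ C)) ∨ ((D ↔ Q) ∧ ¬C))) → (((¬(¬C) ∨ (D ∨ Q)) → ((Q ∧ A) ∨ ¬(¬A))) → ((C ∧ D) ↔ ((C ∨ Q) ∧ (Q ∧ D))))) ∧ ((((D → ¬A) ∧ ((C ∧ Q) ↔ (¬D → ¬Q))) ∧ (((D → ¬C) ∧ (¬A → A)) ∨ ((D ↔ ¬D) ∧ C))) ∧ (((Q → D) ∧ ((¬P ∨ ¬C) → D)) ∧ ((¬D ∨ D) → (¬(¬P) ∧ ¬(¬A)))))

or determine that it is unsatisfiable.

Case Q = True: the formula simplifies to ((((A → C) ∨ (¬C ∧ (¬A ∧ P))) → (¬((A ∧ C)) ∨ (D ∧ ¬C))) → ((A ∨ ¬(¬A)) → ((C ∧ D) ↔ D))) ∧ ((((D → ¬A) ∧ (C ↔ D)) ∧ (((D → ¬C) ∧ (¬A → A)) ∨ ((D ↔ ¬D) ∧ C))) ∧ ((D ∧ ((¬P ∨ ¬C) → D)) ∧ ((¬D ∨ D) → (¬(¬P) ∧ ¬(¬A))))).
  D = True: simplifies to ((((A → C) ∨ (¬C ∧ (¬A ∧ P))) → (¬((A ∧ C)) ∨ ¬C)) → ((A ∨ ¬(¬A)) → C)) ∧ (((¬A ∧ C) ∧ (¬C ∧ (¬A → A))) ∧ (¬(¬P) ∧ ¬(¬A))).
    C = True: the conjunct ¬C is False.
    C = False: the conjunct C is False.
  D = False: the conjunct D is False.
Case Q = False: the conjunct (C ∧ Q) ↔ (¬D → ¬Q) becomes (C ∧ False) ↔ (¬D → True) = False.
Both cases fail — unsatisfiable.

Unsatisfiable — no assignment works.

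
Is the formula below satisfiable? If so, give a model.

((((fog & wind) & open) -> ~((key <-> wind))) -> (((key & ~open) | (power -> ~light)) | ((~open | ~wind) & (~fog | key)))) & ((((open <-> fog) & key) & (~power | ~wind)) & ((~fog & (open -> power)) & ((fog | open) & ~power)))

Unsatisfiable

Case power = True: the conjunct ~power is False.
Case power = False: the formula simplifies to ((open <-> fog) & key) & ((~fog & ~open) & (fog | open)).
  open = True: the conjunct ~open is False.
  open = False: simplifies to (~fog & key) & (~fog & fog).
    fog = True: the conjunct ~fog is False.
    fog = False: the conjunct fog is False.
Both cases fail — unsatisfiable.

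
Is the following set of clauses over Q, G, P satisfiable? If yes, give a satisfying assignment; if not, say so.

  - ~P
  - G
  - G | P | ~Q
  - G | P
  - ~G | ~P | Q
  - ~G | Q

Unit clause (~P) forces P = False.
Unit clause (G) forces G = True.
In (~G | Q) only Q is left, so Q = True.
All clauses satisfied.

Q=T; G=T; P=F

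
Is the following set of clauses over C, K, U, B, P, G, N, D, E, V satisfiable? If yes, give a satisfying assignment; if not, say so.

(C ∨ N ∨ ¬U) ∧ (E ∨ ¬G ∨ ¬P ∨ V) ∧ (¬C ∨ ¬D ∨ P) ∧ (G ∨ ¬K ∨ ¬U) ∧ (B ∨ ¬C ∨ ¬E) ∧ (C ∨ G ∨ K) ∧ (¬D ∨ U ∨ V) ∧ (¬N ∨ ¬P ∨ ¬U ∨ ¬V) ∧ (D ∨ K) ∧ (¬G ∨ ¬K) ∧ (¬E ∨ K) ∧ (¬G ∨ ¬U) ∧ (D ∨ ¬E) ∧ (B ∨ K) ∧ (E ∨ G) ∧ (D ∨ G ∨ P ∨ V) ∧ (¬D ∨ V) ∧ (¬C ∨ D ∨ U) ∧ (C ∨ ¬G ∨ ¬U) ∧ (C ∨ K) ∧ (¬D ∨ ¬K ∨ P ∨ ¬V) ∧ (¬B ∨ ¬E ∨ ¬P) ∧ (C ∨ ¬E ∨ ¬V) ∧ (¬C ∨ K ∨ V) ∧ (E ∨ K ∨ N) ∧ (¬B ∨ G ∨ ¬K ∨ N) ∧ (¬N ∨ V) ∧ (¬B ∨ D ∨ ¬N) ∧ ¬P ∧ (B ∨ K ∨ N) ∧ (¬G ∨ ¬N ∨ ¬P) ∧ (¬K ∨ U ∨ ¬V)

No satisfying assignment exists.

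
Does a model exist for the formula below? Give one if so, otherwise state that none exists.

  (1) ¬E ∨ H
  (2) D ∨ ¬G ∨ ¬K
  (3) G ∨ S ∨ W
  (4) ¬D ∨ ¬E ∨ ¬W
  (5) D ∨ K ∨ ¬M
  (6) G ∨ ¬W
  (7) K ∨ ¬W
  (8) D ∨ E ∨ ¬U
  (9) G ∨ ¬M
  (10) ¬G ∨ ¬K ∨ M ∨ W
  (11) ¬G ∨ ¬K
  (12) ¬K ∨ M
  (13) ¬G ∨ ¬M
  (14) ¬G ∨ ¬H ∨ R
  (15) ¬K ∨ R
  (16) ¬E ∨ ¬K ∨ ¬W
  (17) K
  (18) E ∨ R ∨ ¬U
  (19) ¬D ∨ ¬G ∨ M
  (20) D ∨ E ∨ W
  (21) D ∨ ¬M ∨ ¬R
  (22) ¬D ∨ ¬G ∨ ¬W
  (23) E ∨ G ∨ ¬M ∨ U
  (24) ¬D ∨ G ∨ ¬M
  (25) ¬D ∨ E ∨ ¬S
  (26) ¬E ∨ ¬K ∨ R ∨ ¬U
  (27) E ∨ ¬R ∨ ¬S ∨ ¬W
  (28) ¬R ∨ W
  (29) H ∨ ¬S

The formula is unsatisfiable.

Case M = True:
  (G ∨ ¬M) forces G = True.
  Clause (¬G ∨ ¬M) is falsified — contradiction.
Case M = False:
  (¬K ∨ M) forces K = False.
  Clause (K) is falsified — contradiction.
Both cases fail, so the formula is unsatisfiable.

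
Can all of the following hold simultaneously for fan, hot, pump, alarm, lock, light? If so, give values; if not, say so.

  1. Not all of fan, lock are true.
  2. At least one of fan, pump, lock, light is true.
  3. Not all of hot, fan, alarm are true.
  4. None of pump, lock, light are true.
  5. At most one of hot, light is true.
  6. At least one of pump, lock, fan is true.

fan=T; hot=T; pump=F; alarm=F; lock=F; light=F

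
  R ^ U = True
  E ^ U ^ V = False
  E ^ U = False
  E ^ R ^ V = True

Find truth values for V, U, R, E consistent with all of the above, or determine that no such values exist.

V=F, U=F, R=T, E=F

R ^ U = T ^ F = True ✓
E ^ U ^ V = F ^ F ^ F = False ✓
E ^ U = F ^ F = False ✓
E ^ R ^ V = F ^ T ^ F = True ✓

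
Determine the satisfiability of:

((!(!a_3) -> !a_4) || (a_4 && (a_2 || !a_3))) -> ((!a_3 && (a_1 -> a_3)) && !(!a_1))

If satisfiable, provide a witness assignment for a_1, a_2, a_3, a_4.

a_1: False; a_2: False; a_3: True; a_4: True

  ((!(!a_3) -> !a_4) || (a_4 && (a_2 || !a_3))) -> ((!a_3 && (a_1 -> a_3)) && !(!a_1)) = True
    (!(!a_3) -> !a_4) || (a_4 && (a_2 || !a_3)) = False
      !(!a_3) -> !a_4 = False
        !(!a_3) = True
          !a_3 = False
        !a_4 = False
      a_4 && (a_2 || !a_3) = False
        a_2 || !a_3 = False
          !a_3 = False
    (!a_3 && (a_1 -> a_3)) && !(!a_1) = False
      !a_3 && (a_1 -> a_3) = False
        !a_3 = False
        a_1 -> a_3 = True
      !(!a_1) = False
        !a_1 = True
The formula evaluates to True.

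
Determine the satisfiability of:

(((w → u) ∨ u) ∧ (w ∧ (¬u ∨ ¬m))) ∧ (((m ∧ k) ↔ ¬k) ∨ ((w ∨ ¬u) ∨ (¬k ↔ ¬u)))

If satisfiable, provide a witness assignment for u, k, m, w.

u = True, k = False, m = False, w = True

  ((w → u) ∨ u) ∧ (w ∧ (¬u ∨ ¬m)) = True
    (w → u) ∨ u = True
      w → u = True
    w ∧ (¬u ∨ ¬m) = True
      ¬u ∨ ¬m = True
        ¬u = False
        ¬m = True
  ((m ∧ k) ↔ ¬k) ∨ ((w ∨ ¬u) ∨ (¬k ↔ ¬u)) = True
    (m ∧ k) ↔ ¬k = False
      m ∧ k = False
      ¬k = True
    (w ∨ ¬u) ∨ (¬k ↔ ¬u) = True
      w ∨ ¬u = True
        ¬u = False
      ¬k ↔ ¬u = False
        ¬k = True
        ¬u = False
Both conjuncts True, so the formula holds.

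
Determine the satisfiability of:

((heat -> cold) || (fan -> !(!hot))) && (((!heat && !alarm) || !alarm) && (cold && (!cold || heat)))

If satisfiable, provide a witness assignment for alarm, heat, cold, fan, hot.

alarm: False; heat: True; cold: True; fan: True; hot: False

  (heat -> cold) || (fan -> !(!hot)) = True
    heat -> cold = True
    fan -> !(!hot) = False
      !(!hot) = False
        !hot = True
  ((!heat && !alarm) || !alarm) && (cold && (!cold || heat)) = True
    (!heat && !alarm) || !alarm = True
      !heat && !alarm = False
        !heat = False
        !alarm = True
      !alarm = True
    cold && (!cold || heat) = True
      !cold || heat = True
        !cold = False
Both conjuncts True, so the formula holds.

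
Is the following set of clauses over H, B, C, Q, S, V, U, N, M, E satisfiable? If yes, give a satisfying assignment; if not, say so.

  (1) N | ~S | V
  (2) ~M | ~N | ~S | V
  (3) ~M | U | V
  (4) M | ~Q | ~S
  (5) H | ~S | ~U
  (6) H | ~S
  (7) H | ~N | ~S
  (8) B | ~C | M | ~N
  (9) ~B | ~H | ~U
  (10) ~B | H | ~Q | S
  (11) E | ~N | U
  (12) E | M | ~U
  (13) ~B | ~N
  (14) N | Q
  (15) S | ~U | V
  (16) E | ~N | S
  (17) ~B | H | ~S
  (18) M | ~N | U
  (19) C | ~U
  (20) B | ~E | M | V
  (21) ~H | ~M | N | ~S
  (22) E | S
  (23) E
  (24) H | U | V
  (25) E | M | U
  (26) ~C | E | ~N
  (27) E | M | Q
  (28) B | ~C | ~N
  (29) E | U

Unit clause (E) forces E = True.
Set H = False.
  then (H | ~S) forces S = False.
Try B = True:
  (~B | H | ~Q | S) forces Q = False.
  (~B | ~N) forces N = False.
  clause (N | Q) is falsified — backtrack.
So B = False.
Set C = True.
  then (B | ~C | ~N) forces N = False.
  then (N | Q) forces Q = True.
Set V = True.
Set U = False.
Set M = True.
All clauses satisfied.

H = False, B = False, C = True, Q = True, S = False, V = True, U = False, N = False, M = True, E = True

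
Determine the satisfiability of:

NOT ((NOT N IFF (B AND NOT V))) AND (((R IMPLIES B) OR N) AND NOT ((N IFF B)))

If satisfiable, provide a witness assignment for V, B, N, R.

V = True; B = True; N = False; R = True

  NOT ((NOT N IFF (B AND NOT V))) = True
    NOT N IFF (B AND NOT V) = False
      NOT N = True
      B AND NOT V = False
        NOT V = False
  ((R IMPLIES B) OR N) AND NOT ((N IFF B)) = True
    (R IMPLIES B) OR N = True
      R IMPLIES B = True
    NOT ((N IFF B)) = True
      N IFF B = False
Both conjuncts True, so the formula holds.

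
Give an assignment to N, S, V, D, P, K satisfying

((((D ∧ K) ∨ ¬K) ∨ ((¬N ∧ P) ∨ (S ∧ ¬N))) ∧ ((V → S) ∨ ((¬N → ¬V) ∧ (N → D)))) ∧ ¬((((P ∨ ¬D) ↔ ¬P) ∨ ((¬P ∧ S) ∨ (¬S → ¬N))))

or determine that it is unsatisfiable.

N = True; S = False; V = False; D = False; P = True; K = False

  (((D ∧ K) ∨ ¬K) ∨ ((¬N ∧ P) ∨ (S ∧ ¬N))) ∧ ((V → S) ∨ ((¬N → ¬V) ∧ (N → D))) = True
    ((D ∧ K) ∨ ¬K) ∨ ((¬N ∧ P) ∨ (S ∧ ¬N)) = True
      (D ∧ K) ∨ ¬K = True
        D ∧ K = False
        ¬K = True
      (¬N ∧ P) ∨ (S ∧ ¬N) = False
        ¬N ∧ P = False
          ¬N = False
        S ∧ ¬N = False
          ¬N = False
    (V → S) ∨ ((¬N → ¬V) ∧ (N → D)) = True
      V → S = True
      (¬N → ¬V) ∧ (N → D) = False
        ¬N → ¬V = True
          ¬N = False
          ¬V = True
        N → D = False
  ¬((((P ∨ ¬D) ↔ ¬P) ∨ ((¬P ∧ S) ∨ (¬S → ¬N)))) = True
    ((P ∨ ¬D) ↔ ¬P) ∨ ((¬P ∧ S) ∨ (¬S → ¬N)) = False
      (P ∨ ¬D) ↔ ¬P = False
        P ∨ ¬D = True
          ¬D = True
        ¬P = False
      (¬P ∧ S) ∨ (¬S → ¬N) = False
        ¬P ∧ S = False
          ¬P = False
        ¬S → ¬N = False
          ¬S = True
          ¬N = False
Both conjuncts True, so the formula holds.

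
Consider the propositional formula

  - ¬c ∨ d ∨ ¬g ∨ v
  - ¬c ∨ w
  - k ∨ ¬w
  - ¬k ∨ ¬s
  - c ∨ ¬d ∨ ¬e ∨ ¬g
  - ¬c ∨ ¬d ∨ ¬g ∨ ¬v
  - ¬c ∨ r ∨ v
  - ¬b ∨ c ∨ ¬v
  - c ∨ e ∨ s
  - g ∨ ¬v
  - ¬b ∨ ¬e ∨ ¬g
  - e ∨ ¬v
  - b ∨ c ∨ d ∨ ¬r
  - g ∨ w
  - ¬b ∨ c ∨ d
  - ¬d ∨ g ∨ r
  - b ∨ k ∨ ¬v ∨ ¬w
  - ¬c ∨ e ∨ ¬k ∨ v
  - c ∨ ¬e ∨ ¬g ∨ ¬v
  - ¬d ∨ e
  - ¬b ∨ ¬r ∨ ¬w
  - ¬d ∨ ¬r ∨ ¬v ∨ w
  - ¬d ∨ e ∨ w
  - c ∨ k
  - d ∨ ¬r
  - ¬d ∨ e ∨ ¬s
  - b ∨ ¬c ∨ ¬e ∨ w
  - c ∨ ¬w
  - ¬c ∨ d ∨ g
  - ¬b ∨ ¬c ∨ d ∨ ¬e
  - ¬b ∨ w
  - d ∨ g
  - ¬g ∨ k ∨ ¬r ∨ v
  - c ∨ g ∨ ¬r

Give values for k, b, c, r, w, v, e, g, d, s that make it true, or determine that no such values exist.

Try k = False:
  (k ∨ ¬w) forces w = False.
  (¬c ∨ w) forces c = False.
  clause (c ∨ k) is falsified — backtrack.
So k = True.
  then (¬k ∨ ¬s) forces s = False.
Set b = False.
Set c = False.
  then (c ∨ e ∨ s) forces e = True.
  then (c ∨ ¬w) forces w = False.
  then (g ∨ w) forces g = True.
  then (c ∨ ¬e ∨ ¬g ∨ ¬v) forces v = False.
  then (c ∨ ¬d ∨ ¬e ∨ ¬g) forces d = False.
  then (b ∨ c ∨ d ∨ ¬r) forces r = False.
All clauses satisfied.

k=T, b=F, c=F, r=F, w=F, v=F, e=T, g=T, d=F, s=F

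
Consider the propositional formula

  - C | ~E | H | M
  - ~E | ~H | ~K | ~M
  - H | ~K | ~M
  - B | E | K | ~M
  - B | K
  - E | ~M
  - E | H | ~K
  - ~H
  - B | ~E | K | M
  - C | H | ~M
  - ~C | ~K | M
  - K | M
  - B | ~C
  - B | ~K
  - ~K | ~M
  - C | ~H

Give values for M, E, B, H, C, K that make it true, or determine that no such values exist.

M=T, E=T, B=T, H=F, C=T, K=F

Unit clause (~H) forces H = False.
Set M = True.
  then (H | ~K | ~M) forces K = False.
  then (B | K) forces B = True.
  then (E | ~M) forces E = True.
  then (C | H | ~M) forces C = True.
All clauses satisfied.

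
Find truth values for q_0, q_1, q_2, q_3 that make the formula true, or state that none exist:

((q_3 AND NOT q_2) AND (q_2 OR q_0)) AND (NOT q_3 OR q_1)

q_0 = True, q_1 = True, q_2 = False, q_3 = True

  (q_3 AND NOT q_2) AND (q_2 OR q_0) = True
    q_3 AND NOT q_2 = True
      NOT q_2 = True
    q_2 OR q_0 = True
  NOT q_3 OR q_1 = True
    NOT q_3 = False
Both conjuncts True, so the formula holds.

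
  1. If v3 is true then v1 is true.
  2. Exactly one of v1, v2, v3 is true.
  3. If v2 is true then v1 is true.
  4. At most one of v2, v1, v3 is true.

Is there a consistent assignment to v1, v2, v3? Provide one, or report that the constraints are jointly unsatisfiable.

v1: True; v2: False; v3: False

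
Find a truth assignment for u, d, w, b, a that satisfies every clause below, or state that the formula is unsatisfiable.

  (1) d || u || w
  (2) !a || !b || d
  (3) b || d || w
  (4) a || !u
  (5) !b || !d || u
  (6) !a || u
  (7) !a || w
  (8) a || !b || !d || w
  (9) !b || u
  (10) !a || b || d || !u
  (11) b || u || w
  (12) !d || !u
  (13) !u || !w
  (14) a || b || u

Case u = True:
  (a || !u) forces a = True.
  (!a || w) forces w = True.
  Clause (!u || !w) is falsified — contradiction.
Case u = False:
  (!a || u) forces a = False.
  (!b || u) forces b = False.
  Clause (a || b || u) is falsified — contradiction.
Both cases fail, so the formula is unsatisfiable.

The formula is unsatisfiable.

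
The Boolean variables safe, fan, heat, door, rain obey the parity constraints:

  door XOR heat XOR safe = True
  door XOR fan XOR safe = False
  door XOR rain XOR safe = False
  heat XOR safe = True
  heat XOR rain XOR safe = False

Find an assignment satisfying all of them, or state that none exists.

safe: True, fan: True, heat: False, door: False, rain: True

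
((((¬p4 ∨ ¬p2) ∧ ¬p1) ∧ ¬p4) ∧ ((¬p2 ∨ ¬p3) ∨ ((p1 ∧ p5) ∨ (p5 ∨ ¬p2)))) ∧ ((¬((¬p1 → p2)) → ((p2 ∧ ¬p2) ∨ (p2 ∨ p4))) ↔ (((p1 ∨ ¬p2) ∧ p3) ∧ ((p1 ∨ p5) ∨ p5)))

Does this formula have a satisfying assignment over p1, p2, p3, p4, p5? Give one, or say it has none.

p1 = False, p2 = False, p3 = False, p4 = False, p5 = True

  (((¬p4 ∨ ¬p2) ∧ ¬p1) ∧ ¬p4) ∧ ((¬p2 ∨ ¬p3) ∨ ((p1 ∧ p5) ∨ (p5 ∨ ¬p2))) = True
    ((¬p4 ∨ ¬p2) ∧ ¬p1) ∧ ¬p4 = True
      (¬p4 ∨ ¬p2) ∧ ¬p1 = True
        ¬p4 ∨ ¬p2 = True
          ¬p4 = True
          ¬p2 = True
        ¬p1 = True
      ¬p4 = True
    (¬p2 ∨ ¬p3) ∨ ((p1 ∧ p5) ∨ (p5 ∨ ¬p2)) = True
      ¬p2 ∨ ¬p3 = True
        ¬p2 = True
        ¬p3 = True
      (p1 ∧ p5) ∨ (p5 ∨ ¬p2) = True
        p1 ∧ p5 = False
        p5 ∨ ¬p2 = True
          ¬p2 = True
  (¬((¬p1 → p2)) → ((p2 ∧ ¬p2) ∨ (p2 ∨ p4))) ↔ (((p1 ∨ ¬p2) ∧ p3) ∧ ((p1 ∨ p5) ∨ p5)) = True
    ¬((¬p1 → p2)) → ((p2 ∧ ¬p2) ∨ (p2 ∨ p4)) = False
      ¬((¬p1 → p2)) = True
        ¬p1 → p2 = False
          ¬p1 = True
      (p2 ∧ ¬p2) ∨ (p2 ∨ p4) = False
        p2 ∧ ¬p2 = False
          ¬p2 = True
        p2 ∨ p4 = False
    ((p1 ∨ ¬p2) ∧ p3) ∧ ((p1 ∨ p5) ∨ p5) = False
      (p1 ∨ ¬p2) ∧ p3 = False
        p1 ∨ ¬p2 = True
          ¬p2 = True
      (p1 ∨ p5) ∨ p5 = True
        p1 ∨ p5 = True
Both conjuncts True, so the formula holds.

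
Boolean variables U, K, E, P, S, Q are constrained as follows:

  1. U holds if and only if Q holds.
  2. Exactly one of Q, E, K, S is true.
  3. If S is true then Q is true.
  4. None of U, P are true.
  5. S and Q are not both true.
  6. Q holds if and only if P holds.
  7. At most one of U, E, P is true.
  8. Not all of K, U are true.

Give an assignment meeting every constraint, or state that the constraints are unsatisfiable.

U: False, K: False, E: True, P: False, S: False, Q: False

  (1) U=F, Q=F — same ✓
  (2) {Q, E, K, S}: 1 true — exactly one ✓
  (3) S=F ⇒ Q: vacuous ✓
  (4) {U, P}: 0 true — none ✓
  (5) S=F, Q=F — not both ✓
  (6) Q=F, P=F — same ✓
  (7) {U, E, P}: 1 true — at most one ✓
  (8) {K, U}: 0/2 true — not all ✓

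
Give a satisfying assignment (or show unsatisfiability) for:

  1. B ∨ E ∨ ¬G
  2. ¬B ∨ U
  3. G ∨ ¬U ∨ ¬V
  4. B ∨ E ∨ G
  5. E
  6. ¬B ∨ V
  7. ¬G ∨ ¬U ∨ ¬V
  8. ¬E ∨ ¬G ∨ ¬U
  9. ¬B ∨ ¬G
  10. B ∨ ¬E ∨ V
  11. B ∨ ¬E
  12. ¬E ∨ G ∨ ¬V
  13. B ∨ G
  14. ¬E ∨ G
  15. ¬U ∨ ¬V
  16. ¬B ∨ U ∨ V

Case E = True:
  (B ∨ ¬E) forces B = True.
  (¬B ∨ U) forces U = True.
  (¬B ∨ V) forces V = True.
  Clause (¬U ∨ ¬V) is falsified — contradiction.
Case E = False:
  Clause (E) is falsified — contradiction.
Both cases fail, so the formula is unsatisfiable.

No satisfying assignment exists.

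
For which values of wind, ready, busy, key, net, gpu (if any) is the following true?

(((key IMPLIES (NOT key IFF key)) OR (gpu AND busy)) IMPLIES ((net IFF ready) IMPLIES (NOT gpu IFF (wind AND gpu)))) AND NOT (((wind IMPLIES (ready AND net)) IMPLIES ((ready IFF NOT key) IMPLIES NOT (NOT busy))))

wind = False, ready = True, busy = False, key = False, net = False, gpu = False

  ((key IMPLIES (NOT key IFF key)) OR (gpu AND busy)) IMPLIES ((net IFF ready) IMPLIES (NOT gpu IFF (wind AND gpu))) = True
    (key IMPLIES (NOT key IFF key)) OR (gpu AND busy) = True
      key IMPLIES (NOT key IFF key) = True
        NOT key IFF key = False
          NOT key = True
      gpu AND busy = False
    (net IFF ready) IMPLIES (NOT gpu IFF (wind AND gpu)) = True
      net IFF ready = False
      NOT gpu IFF (wind AND gpu) = False
        NOT gpu = True
        wind AND gpu = False
  NOT (((wind IMPLIES (ready AND net)) IMPLIES ((ready IFF NOT key) IMPLIES NOT (NOT busy)))) = True
    (wind IMPLIES (ready AND net)) IMPLIES ((ready IFF NOT key) IMPLIES NOT (NOT busy)) = False
      wind IMPLIES (ready AND net) = True
        ready AND net = False
      (ready IFF NOT key) IMPLIES NOT (NOT busy) = False
        ready IFF NOT key = True
          NOT key = True
        NOT (NOT busy) = False
          NOT busy = True
Both conjuncts True, so the formula holds.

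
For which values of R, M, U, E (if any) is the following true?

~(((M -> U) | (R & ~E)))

R = True, M = True, U = False, E = True

  ~(((M -> U) | (R & ~E))) = True
    (M -> U) | (R & ~E) = False
      M -> U = False
      R & ~E = False
        ~E = False
The formula evaluates to True.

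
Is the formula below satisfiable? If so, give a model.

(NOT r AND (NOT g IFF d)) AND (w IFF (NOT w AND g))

w=F; d=T; g=F; r=F

  NOT r AND (NOT g IFF d) = True
    NOT r = True
    NOT g IFF d = True
      NOT g = True
  w IFF (NOT w AND g) = True
    NOT w AND g = False
      NOT w = True
Both conjuncts True, so the formula holds.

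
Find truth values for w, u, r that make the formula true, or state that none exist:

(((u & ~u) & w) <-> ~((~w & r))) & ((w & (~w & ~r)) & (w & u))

The formula is unsatisfiable.

Case w = True: the conjunct ~w is False.
Case w = False: the conjunct w is False.
Both cases fail — unsatisfiable.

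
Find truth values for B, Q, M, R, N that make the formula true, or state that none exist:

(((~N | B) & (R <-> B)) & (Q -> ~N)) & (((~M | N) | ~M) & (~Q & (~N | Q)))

B: False; Q: False; M: False; R: False; N: False

  ((~N | B) & (R <-> B)) & (Q -> ~N) = True
    (~N | B) & (R <-> B) = True
      ~N | B = True
        ~N = True
      R <-> B = True
    Q -> ~N = True
      ~N = True
  ((~M | N) | ~M) & (~Q & (~N | Q)) = True
    (~M | N) | ~M = True
      ~M | N = True
        ~M = True
      ~M = True
    ~Q & (~N | Q) = True
      ~Q = True
      ~N | Q = True
        ~N = True
Both conjuncts True, so the formula holds.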